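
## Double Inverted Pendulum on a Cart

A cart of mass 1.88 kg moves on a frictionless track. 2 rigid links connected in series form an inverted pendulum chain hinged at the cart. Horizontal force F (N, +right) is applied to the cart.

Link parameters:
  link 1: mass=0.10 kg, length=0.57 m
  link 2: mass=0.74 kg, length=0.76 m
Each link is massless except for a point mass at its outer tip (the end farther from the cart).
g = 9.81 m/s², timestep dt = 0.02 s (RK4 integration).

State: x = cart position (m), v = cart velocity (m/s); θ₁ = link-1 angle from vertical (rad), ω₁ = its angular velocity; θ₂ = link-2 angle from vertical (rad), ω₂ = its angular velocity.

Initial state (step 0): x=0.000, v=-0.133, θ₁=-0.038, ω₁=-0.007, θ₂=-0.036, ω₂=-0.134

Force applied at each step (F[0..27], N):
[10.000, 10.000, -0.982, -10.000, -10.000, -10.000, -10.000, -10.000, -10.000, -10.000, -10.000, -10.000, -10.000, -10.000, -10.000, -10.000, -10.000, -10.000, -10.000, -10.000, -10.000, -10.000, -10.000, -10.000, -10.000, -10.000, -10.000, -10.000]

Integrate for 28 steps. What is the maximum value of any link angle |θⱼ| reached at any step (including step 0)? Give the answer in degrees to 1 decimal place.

Answer: 39.4°

Derivation:
apply F[0]=+10.000 → step 1: x=-0.002, v=-0.023, θ₁=-0.040, ω₁=-0.216, θ₂=-0.039, ω₂=-0.131
apply F[1]=+10.000 → step 2: x=-0.001, v=0.087, θ₁=-0.047, ω₁=-0.432, θ₂=-0.041, ω₂=-0.124
apply F[2]=-0.982 → step 3: x=0.001, v=0.081, θ₁=-0.056, ω₁=-0.461, θ₂=-0.044, ω₂=-0.106
apply F[3]=-10.000 → step 4: x=0.001, v=-0.020, θ₁=-0.064, ω₁=-0.344, θ₂=-0.045, ω₂=-0.072
apply F[4]=-10.000 → step 5: x=-0.000, v=-0.121, θ₁=-0.069, ω₁=-0.245, θ₂=-0.046, ω₂=-0.026
apply F[5]=-10.000 → step 6: x=-0.003, v=-0.221, θ₁=-0.073, ω₁=-0.161, θ₂=-0.046, ω₂=0.030
apply F[6]=-10.000 → step 7: x=-0.009, v=-0.320, θ₁=-0.076, ω₁=-0.088, θ₂=-0.045, ω₂=0.095
apply F[7]=-10.000 → step 8: x=-0.016, v=-0.420, θ₁=-0.077, ω₁=-0.026, θ₂=-0.042, ω₂=0.168
apply F[8]=-10.000 → step 9: x=-0.026, v=-0.519, θ₁=-0.077, ω₁=0.027, θ₂=-0.038, ω₂=0.249
apply F[9]=-10.000 → step 10: x=-0.037, v=-0.619, θ₁=-0.076, ω₁=0.068, θ₂=-0.032, ω₂=0.339
apply F[10]=-10.000 → step 11: x=-0.050, v=-0.719, θ₁=-0.074, ω₁=0.098, θ₂=-0.025, ω₂=0.441
apply F[11]=-10.000 → step 12: x=-0.066, v=-0.819, θ₁=-0.072, ω₁=0.112, θ₂=-0.015, ω₂=0.556
apply F[12]=-10.000 → step 13: x=-0.083, v=-0.919, θ₁=-0.070, ω₁=0.109, θ₂=-0.002, ω₂=0.689
apply F[13]=-10.000 → step 14: x=-0.103, v=-1.019, θ₁=-0.068, ω₁=0.083, θ₂=0.013, ω₂=0.842
apply F[14]=-10.000 → step 15: x=-0.124, v=-1.120, θ₁=-0.067, ω₁=0.031, θ₂=0.032, ω₂=1.019
apply F[15]=-10.000 → step 16: x=-0.147, v=-1.222, θ₁=-0.067, ω₁=-0.052, θ₂=0.054, ω₂=1.225
apply F[16]=-10.000 → step 17: x=-0.173, v=-1.323, θ₁=-0.069, ω₁=-0.163, θ₂=0.081, ω₂=1.458
apply F[17]=-10.000 → step 18: x=-0.200, v=-1.425, θ₁=-0.074, ω₁=-0.298, θ₂=0.112, ω₂=1.716
apply F[18]=-10.000 → step 19: x=-0.230, v=-1.528, θ₁=-0.081, ω₁=-0.441, θ₂=0.149, ω₂=1.987
apply F[19]=-10.000 → step 20: x=-0.261, v=-1.630, θ₁=-0.091, ω₁=-0.571, θ₂=0.192, ω₂=2.258
apply F[20]=-10.000 → step 21: x=-0.295, v=-1.733, θ₁=-0.104, ω₁=-0.669, θ₂=0.240, ω₂=2.514
apply F[21]=-10.000 → step 22: x=-0.331, v=-1.837, θ₁=-0.118, ω₁=-0.721, θ₂=0.292, ω₂=2.746
apply F[22]=-10.000 → step 23: x=-0.369, v=-1.941, θ₁=-0.132, ω₁=-0.720, θ₂=0.349, ω₂=2.953
apply F[23]=-10.000 → step 24: x=-0.408, v=-2.045, θ₁=-0.146, ω₁=-0.667, θ₂=0.410, ω₂=3.139
apply F[24]=-10.000 → step 25: x=-0.450, v=-2.150, θ₁=-0.159, ω₁=-0.565, θ₂=0.475, ω₂=3.307
apply F[25]=-10.000 → step 26: x=-0.494, v=-2.254, θ₁=-0.168, ω₁=-0.415, θ₂=0.542, ω₂=3.463
apply F[26]=-10.000 → step 27: x=-0.541, v=-2.359, θ₁=-0.175, ω₁=-0.220, θ₂=0.613, ω₂=3.611
apply F[27]=-10.000 → step 28: x=-0.589, v=-2.464, θ₁=-0.177, ω₁=0.021, θ₂=0.687, ω₂=3.755
Max |angle| over trajectory = 0.687 rad = 39.4°.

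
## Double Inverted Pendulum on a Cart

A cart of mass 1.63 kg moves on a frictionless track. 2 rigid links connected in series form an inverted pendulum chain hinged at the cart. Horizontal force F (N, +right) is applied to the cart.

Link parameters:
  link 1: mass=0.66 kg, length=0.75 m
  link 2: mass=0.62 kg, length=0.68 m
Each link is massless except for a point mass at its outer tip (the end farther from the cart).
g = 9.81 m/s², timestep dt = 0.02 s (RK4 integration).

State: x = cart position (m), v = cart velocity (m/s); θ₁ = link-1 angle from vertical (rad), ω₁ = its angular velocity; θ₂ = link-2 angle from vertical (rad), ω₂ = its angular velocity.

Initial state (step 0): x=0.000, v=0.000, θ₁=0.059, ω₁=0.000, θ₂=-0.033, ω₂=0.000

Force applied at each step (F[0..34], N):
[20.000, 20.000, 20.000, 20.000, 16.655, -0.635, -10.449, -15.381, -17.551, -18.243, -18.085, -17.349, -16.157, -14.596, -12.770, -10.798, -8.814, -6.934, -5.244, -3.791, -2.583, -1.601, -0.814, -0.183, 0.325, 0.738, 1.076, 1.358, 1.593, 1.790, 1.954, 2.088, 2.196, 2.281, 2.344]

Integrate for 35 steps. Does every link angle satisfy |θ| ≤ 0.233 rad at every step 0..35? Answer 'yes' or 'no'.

apply F[0]=+20.000 → step 1: x=0.002, v=0.236, θ₁=0.056, ω₁=-0.275, θ₂=-0.034, ω₂=-0.054
apply F[1]=+20.000 → step 2: x=0.009, v=0.473, θ₁=0.048, ω₁=-0.555, θ₂=-0.035, ω₂=-0.104
apply F[2]=+20.000 → step 3: x=0.021, v=0.712, θ₁=0.034, ω₁=-0.843, θ₂=-0.038, ω₂=-0.148
apply F[3]=+20.000 → step 4: x=0.038, v=0.954, θ₁=0.014, ω₁=-1.144, θ₂=-0.041, ω₂=-0.182
apply F[4]=+16.655 → step 5: x=0.059, v=1.158, θ₁=-0.011, ω₁=-1.406, θ₂=-0.045, ω₂=-0.204
apply F[5]=-0.635 → step 6: x=0.082, v=1.153, θ₁=-0.039, ω₁=-1.402, θ₂=-0.049, ω₂=-0.214
apply F[6]=-10.449 → step 7: x=0.104, v=1.032, θ₁=-0.066, ω₁=-1.256, θ₂=-0.053, ω₂=-0.213
apply F[7]=-15.381 → step 8: x=0.123, v=0.855, θ₁=-0.089, ω₁=-1.046, θ₂=-0.058, ω₂=-0.201
apply F[8]=-17.551 → step 9: x=0.138, v=0.655, θ₁=-0.108, ω₁=-0.816, θ₂=-0.061, ω₂=-0.179
apply F[9]=-18.243 → step 10: x=0.149, v=0.451, θ₁=-0.122, ω₁=-0.589, θ₂=-0.065, ω₂=-0.148
apply F[10]=-18.085 → step 11: x=0.156, v=0.250, θ₁=-0.131, ω₁=-0.373, θ₂=-0.067, ω₂=-0.111
apply F[11]=-17.349 → step 12: x=0.159, v=0.060, θ₁=-0.137, ω₁=-0.175, θ₂=-0.069, ω₂=-0.070
apply F[12]=-16.157 → step 13: x=0.159, v=-0.115, θ₁=-0.138, ω₁=0.002, θ₂=-0.070, ω₂=-0.027
apply F[13]=-14.596 → step 14: x=0.155, v=-0.271, θ₁=-0.137, ω₁=0.154, θ₂=-0.070, ω₂=0.014
apply F[14]=-12.770 → step 15: x=0.148, v=-0.405, θ₁=-0.132, ω₁=0.279, θ₂=-0.069, ω₂=0.053
apply F[15]=-10.798 → step 16: x=0.139, v=-0.517, θ₁=-0.126, ω₁=0.377, θ₂=-0.068, ω₂=0.089
apply F[16]=-8.814 → step 17: x=0.128, v=-0.605, θ₁=-0.118, ω₁=0.449, θ₂=-0.066, ω₂=0.121
apply F[17]=-6.934 → step 18: x=0.115, v=-0.673, θ₁=-0.108, ω₁=0.497, θ₂=-0.063, ω₂=0.148
apply F[18]=-5.244 → step 19: x=0.101, v=-0.721, θ₁=-0.098, ω₁=0.524, θ₂=-0.060, ω₂=0.171
apply F[19]=-3.791 → step 20: x=0.086, v=-0.754, θ₁=-0.087, ω₁=0.534, θ₂=-0.056, ω₂=0.190
apply F[20]=-2.583 → step 21: x=0.071, v=-0.773, θ₁=-0.077, ω₁=0.532, θ₂=-0.052, ω₂=0.205
apply F[21]=-1.601 → step 22: x=0.055, v=-0.782, θ₁=-0.066, ω₁=0.520, θ₂=-0.048, ω₂=0.217
apply F[22]=-0.814 → step 23: x=0.040, v=-0.783, θ₁=-0.056, ω₁=0.501, θ₂=-0.044, ω₂=0.225
apply F[23]=-0.183 → step 24: x=0.024, v=-0.777, θ₁=-0.046, ω₁=0.478, θ₂=-0.039, ω₂=0.231
apply F[24]=+0.325 → step 25: x=0.009, v=-0.767, θ₁=-0.037, ω₁=0.453, θ₂=-0.035, ω₂=0.233
apply F[25]=+0.738 → step 26: x=-0.007, v=-0.753, θ₁=-0.028, ω₁=0.425, θ₂=-0.030, ω₂=0.233
apply F[26]=+1.076 → step 27: x=-0.022, v=-0.736, θ₁=-0.020, ω₁=0.397, θ₂=-0.025, ω₂=0.231
apply F[27]=+1.358 → step 28: x=-0.036, v=-0.717, θ₁=-0.012, ω₁=0.369, θ₂=-0.021, ω₂=0.228
apply F[28]=+1.593 → step 29: x=-0.050, v=-0.696, θ₁=-0.005, ω₁=0.341, θ₂=-0.016, ω₂=0.222
apply F[29]=+1.790 → step 30: x=-0.064, v=-0.674, θ₁=0.001, ω₁=0.314, θ₂=-0.012, ω₂=0.216
apply F[30]=+1.954 → step 31: x=-0.077, v=-0.651, θ₁=0.007, ω₁=0.288, θ₂=-0.008, ω₂=0.208
apply F[31]=+2.088 → step 32: x=-0.090, v=-0.627, θ₁=0.013, ω₁=0.262, θ₂=-0.004, ω₂=0.199
apply F[32]=+2.196 → step 33: x=-0.102, v=-0.602, θ₁=0.018, ω₁=0.237, θ₂=0.000, ω₂=0.190
apply F[33]=+2.281 → step 34: x=-0.114, v=-0.577, θ₁=0.022, ω₁=0.214, θ₂=0.004, ω₂=0.180
apply F[34]=+2.344 → step 35: x=-0.125, v=-0.552, θ₁=0.026, ω₁=0.191, θ₂=0.008, ω₂=0.170
Max |angle| over trajectory = 0.138 rad; bound = 0.233 → within bound.

Answer: yes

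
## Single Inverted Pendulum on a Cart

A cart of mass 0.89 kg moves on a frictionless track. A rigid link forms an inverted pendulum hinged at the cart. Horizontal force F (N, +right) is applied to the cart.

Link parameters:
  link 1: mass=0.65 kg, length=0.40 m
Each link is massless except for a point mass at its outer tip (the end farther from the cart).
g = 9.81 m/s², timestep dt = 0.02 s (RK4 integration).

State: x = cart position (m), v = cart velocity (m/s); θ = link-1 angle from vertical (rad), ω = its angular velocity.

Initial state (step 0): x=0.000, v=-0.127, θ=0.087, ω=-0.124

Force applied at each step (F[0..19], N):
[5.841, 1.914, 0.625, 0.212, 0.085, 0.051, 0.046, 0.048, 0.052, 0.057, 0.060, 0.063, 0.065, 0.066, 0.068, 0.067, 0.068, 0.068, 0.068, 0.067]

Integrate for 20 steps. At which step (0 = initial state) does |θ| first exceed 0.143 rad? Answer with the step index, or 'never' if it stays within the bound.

apply F[0]=+5.841 → step 1: x=-0.001, v=-0.008, θ=0.082, ω=-0.378
apply F[1]=+1.914 → step 2: x=-0.001, v=0.023, θ=0.074, ω=-0.419
apply F[2]=+0.625 → step 3: x=-0.001, v=0.027, θ=0.066, ω=-0.395
apply F[3]=+0.212 → step 4: x=-0.000, v=0.023, θ=0.058, ω=-0.354
apply F[4]=+0.085 → step 5: x=0.000, v=0.018, θ=0.052, ω=-0.312
apply F[5]=+0.051 → step 6: x=0.001, v=0.012, θ=0.046, ω=-0.274
apply F[6]=+0.046 → step 7: x=0.001, v=0.007, θ=0.041, ω=-0.240
apply F[7]=+0.048 → step 8: x=0.001, v=0.002, θ=0.036, ω=-0.210
apply F[8]=+0.052 → step 9: x=0.001, v=-0.002, θ=0.032, ω=-0.184
apply F[9]=+0.057 → step 10: x=0.001, v=-0.005, θ=0.029, ω=-0.161
apply F[10]=+0.060 → step 11: x=0.001, v=-0.007, θ=0.026, ω=-0.141
apply F[11]=+0.063 → step 12: x=0.000, v=-0.009, θ=0.023, ω=-0.124
apply F[12]=+0.065 → step 13: x=0.000, v=-0.011, θ=0.021, ω=-0.109
apply F[13]=+0.066 → step 14: x=-0.000, v=-0.012, θ=0.019, ω=-0.096
apply F[14]=+0.068 → step 15: x=-0.000, v=-0.013, θ=0.017, ω=-0.084
apply F[15]=+0.067 → step 16: x=-0.001, v=-0.014, θ=0.015, ω=-0.074
apply F[16]=+0.068 → step 17: x=-0.001, v=-0.015, θ=0.014, ω=-0.066
apply F[17]=+0.068 → step 18: x=-0.001, v=-0.015, θ=0.013, ω=-0.058
apply F[18]=+0.068 → step 19: x=-0.001, v=-0.015, θ=0.012, ω=-0.051
apply F[19]=+0.067 → step 20: x=-0.002, v=-0.016, θ=0.011, ω=-0.046
max |θ| = 0.087 ≤ 0.143 over all 21 states.

Answer: never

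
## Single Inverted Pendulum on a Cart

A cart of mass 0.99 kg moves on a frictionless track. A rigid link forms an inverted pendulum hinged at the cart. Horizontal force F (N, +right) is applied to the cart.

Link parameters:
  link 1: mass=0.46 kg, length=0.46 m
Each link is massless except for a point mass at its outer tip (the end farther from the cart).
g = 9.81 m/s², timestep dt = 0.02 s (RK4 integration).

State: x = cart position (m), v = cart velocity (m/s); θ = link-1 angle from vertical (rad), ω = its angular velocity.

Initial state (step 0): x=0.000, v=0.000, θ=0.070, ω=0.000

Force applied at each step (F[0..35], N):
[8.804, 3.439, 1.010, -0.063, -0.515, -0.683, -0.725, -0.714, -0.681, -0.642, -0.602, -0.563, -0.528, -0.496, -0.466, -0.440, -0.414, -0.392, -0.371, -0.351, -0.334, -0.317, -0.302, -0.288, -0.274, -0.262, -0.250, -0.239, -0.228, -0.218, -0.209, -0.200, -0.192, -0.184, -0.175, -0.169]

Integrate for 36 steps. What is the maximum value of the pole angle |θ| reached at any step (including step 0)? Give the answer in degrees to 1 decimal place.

apply F[0]=+8.804 → step 1: x=0.002, v=0.171, θ=0.067, ω=-0.342
apply F[1]=+3.439 → step 2: x=0.006, v=0.235, θ=0.059, ω=-0.453
apply F[2]=+1.010 → step 3: x=0.011, v=0.250, θ=0.049, ω=-0.464
apply F[3]=-0.063 → step 4: x=0.016, v=0.245, θ=0.041, ω=-0.433
apply F[4]=-0.515 → step 5: x=0.020, v=0.231, θ=0.032, ω=-0.388
apply F[5]=-0.683 → step 6: x=0.025, v=0.215, θ=0.025, ω=-0.340
apply F[6]=-0.725 → step 7: x=0.029, v=0.198, θ=0.019, ω=-0.295
apply F[7]=-0.714 → step 8: x=0.033, v=0.183, θ=0.013, ω=-0.254
apply F[8]=-0.681 → step 9: x=0.036, v=0.168, θ=0.008, ω=-0.217
apply F[9]=-0.642 → step 10: x=0.039, v=0.154, θ=0.004, ω=-0.185
apply F[10]=-0.602 → step 11: x=0.042, v=0.142, θ=0.001, ω=-0.157
apply F[11]=-0.563 → step 12: x=0.045, v=0.131, θ=-0.002, ω=-0.132
apply F[12]=-0.528 → step 13: x=0.048, v=0.120, θ=-0.004, ω=-0.111
apply F[13]=-0.496 → step 14: x=0.050, v=0.111, θ=-0.006, ω=-0.093
apply F[14]=-0.466 → step 15: x=0.052, v=0.102, θ=-0.008, ω=-0.077
apply F[15]=-0.440 → step 16: x=0.054, v=0.094, θ=-0.009, ω=-0.063
apply F[16]=-0.414 → step 17: x=0.056, v=0.086, θ=-0.010, ω=-0.051
apply F[17]=-0.392 → step 18: x=0.058, v=0.079, θ=-0.011, ω=-0.040
apply F[18]=-0.371 → step 19: x=0.059, v=0.073, θ=-0.012, ω=-0.031
apply F[19]=-0.351 → step 20: x=0.060, v=0.067, θ=-0.013, ω=-0.024
apply F[20]=-0.334 → step 21: x=0.062, v=0.061, θ=-0.013, ω=-0.017
apply F[21]=-0.317 → step 22: x=0.063, v=0.056, θ=-0.013, ω=-0.011
apply F[22]=-0.302 → step 23: x=0.064, v=0.051, θ=-0.014, ω=-0.007
apply F[23]=-0.288 → step 24: x=0.065, v=0.047, θ=-0.014, ω=-0.002
apply F[24]=-0.274 → step 25: x=0.066, v=0.042, θ=-0.014, ω=0.001
apply F[25]=-0.262 → step 26: x=0.067, v=0.038, θ=-0.014, ω=0.004
apply F[26]=-0.250 → step 27: x=0.067, v=0.035, θ=-0.013, ω=0.007
apply F[27]=-0.239 → step 28: x=0.068, v=0.031, θ=-0.013, ω=0.009
apply F[28]=-0.228 → step 29: x=0.069, v=0.028, θ=-0.013, ω=0.011
apply F[29]=-0.218 → step 30: x=0.069, v=0.024, θ=-0.013, ω=0.012
apply F[30]=-0.209 → step 31: x=0.070, v=0.021, θ=-0.013, ω=0.013
apply F[31]=-0.200 → step 32: x=0.070, v=0.018, θ=-0.012, ω=0.014
apply F[32]=-0.192 → step 33: x=0.070, v=0.016, θ=-0.012, ω=0.015
apply F[33]=-0.184 → step 34: x=0.071, v=0.013, θ=-0.012, ω=0.016
apply F[34]=-0.175 → step 35: x=0.071, v=0.011, θ=-0.011, ω=0.016
apply F[35]=-0.169 → step 36: x=0.071, v=0.008, θ=-0.011, ω=0.016
Max |angle| over trajectory = 0.070 rad = 4.0°.

Answer: 4.0°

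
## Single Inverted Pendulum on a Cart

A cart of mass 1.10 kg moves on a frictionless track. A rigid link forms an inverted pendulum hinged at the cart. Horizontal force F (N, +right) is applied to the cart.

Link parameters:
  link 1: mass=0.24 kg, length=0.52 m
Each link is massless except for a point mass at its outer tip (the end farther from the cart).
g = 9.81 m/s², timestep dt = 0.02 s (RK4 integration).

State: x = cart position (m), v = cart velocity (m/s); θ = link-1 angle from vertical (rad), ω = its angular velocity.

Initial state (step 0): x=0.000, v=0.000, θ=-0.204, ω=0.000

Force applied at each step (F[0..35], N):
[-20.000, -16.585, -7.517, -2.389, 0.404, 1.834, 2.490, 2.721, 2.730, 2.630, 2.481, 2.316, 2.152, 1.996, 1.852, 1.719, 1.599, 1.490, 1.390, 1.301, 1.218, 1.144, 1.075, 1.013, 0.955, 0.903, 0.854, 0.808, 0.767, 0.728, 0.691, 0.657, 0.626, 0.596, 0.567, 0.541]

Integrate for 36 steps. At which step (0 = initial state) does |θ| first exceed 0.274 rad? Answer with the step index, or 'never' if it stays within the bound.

Answer: never

Derivation:
apply F[0]=-20.000 → step 1: x=-0.004, v=-0.352, θ=-0.198, ω=0.588
apply F[1]=-16.585 → step 2: x=-0.013, v=-0.644, θ=-0.182, ω=1.067
apply F[2]=-7.517 → step 3: x=-0.028, v=-0.773, θ=-0.158, ω=1.248
apply F[3]=-2.389 → step 4: x=-0.043, v=-0.811, θ=-0.133, ω=1.265
apply F[4]=+0.404 → step 5: x=-0.060, v=-0.799, θ=-0.109, ω=1.196
apply F[5]=+1.834 → step 6: x=-0.075, v=-0.761, θ=-0.086, ω=1.088
apply F[6]=+2.490 → step 7: x=-0.090, v=-0.713, θ=-0.065, ω=0.967
apply F[7]=+2.721 → step 8: x=-0.104, v=-0.662, θ=-0.047, ω=0.847
apply F[8]=+2.730 → step 9: x=-0.116, v=-0.610, θ=-0.031, ω=0.734
apply F[9]=+2.630 → step 10: x=-0.128, v=-0.561, θ=-0.018, ω=0.631
apply F[10]=+2.481 → step 11: x=-0.139, v=-0.516, θ=-0.006, ω=0.538
apply F[11]=+2.316 → step 12: x=-0.149, v=-0.474, θ=0.004, ω=0.457
apply F[12]=+2.152 → step 13: x=-0.158, v=-0.435, θ=0.012, ω=0.385
apply F[13]=+1.996 → step 14: x=-0.166, v=-0.399, θ=0.019, ω=0.323
apply F[14]=+1.852 → step 15: x=-0.174, v=-0.367, θ=0.025, ω=0.268
apply F[15]=+1.719 → step 16: x=-0.181, v=-0.336, θ=0.030, ω=0.221
apply F[16]=+1.599 → step 17: x=-0.187, v=-0.309, θ=0.034, ω=0.180
apply F[17]=+1.490 → step 18: x=-0.193, v=-0.283, θ=0.037, ω=0.144
apply F[18]=+1.390 → step 19: x=-0.199, v=-0.260, θ=0.040, ω=0.114
apply F[19]=+1.301 → step 20: x=-0.204, v=-0.238, θ=0.042, ω=0.087
apply F[20]=+1.218 → step 21: x=-0.208, v=-0.217, θ=0.043, ω=0.064
apply F[21]=+1.144 → step 22: x=-0.212, v=-0.199, θ=0.044, ω=0.044
apply F[22]=+1.075 → step 23: x=-0.216, v=-0.181, θ=0.045, ω=0.027
apply F[23]=+1.013 → step 24: x=-0.220, v=-0.164, θ=0.046, ω=0.013
apply F[24]=+0.955 → step 25: x=-0.223, v=-0.149, θ=0.046, ω=0.000
apply F[25]=+0.903 → step 26: x=-0.226, v=-0.135, θ=0.046, ω=-0.010
apply F[26]=+0.854 → step 27: x=-0.228, v=-0.121, θ=0.045, ω=-0.019
apply F[27]=+0.808 → step 28: x=-0.230, v=-0.108, θ=0.045, ω=-0.027
apply F[28]=+0.767 → step 29: x=-0.232, v=-0.096, θ=0.044, ω=-0.033
apply F[29]=+0.728 → step 30: x=-0.234, v=-0.085, θ=0.044, ω=-0.038
apply F[30]=+0.691 → step 31: x=-0.236, v=-0.074, θ=0.043, ω=-0.042
apply F[31]=+0.657 → step 32: x=-0.237, v=-0.064, θ=0.042, ω=-0.046
apply F[32]=+0.626 → step 33: x=-0.238, v=-0.054, θ=0.041, ω=-0.049
apply F[33]=+0.596 → step 34: x=-0.239, v=-0.045, θ=0.040, ω=-0.051
apply F[34]=+0.567 → step 35: x=-0.240, v=-0.037, θ=0.039, ω=-0.053
apply F[35]=+0.541 → step 36: x=-0.241, v=-0.028, θ=0.038, ω=-0.054
max |θ| = 0.204 ≤ 0.274 over all 37 states.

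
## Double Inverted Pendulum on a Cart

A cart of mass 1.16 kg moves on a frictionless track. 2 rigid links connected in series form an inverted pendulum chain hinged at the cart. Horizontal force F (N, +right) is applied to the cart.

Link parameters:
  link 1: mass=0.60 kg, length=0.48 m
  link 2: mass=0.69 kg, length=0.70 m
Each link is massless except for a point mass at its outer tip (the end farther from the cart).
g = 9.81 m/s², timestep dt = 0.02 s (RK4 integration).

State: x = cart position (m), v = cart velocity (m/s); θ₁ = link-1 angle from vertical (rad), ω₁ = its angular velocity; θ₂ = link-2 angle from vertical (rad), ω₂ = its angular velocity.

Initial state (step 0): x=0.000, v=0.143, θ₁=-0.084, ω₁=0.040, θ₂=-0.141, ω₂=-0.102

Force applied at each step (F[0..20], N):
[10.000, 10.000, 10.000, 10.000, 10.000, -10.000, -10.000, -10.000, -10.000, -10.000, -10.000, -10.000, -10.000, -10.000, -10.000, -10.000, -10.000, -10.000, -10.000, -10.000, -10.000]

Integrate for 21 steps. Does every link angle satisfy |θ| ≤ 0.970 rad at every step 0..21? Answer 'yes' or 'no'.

apply F[0]=+10.000 → step 1: x=0.005, v=0.332, θ₁=-0.087, ω₁=-0.363, θ₂=-0.143, ω₂=-0.133
apply F[1]=+10.000 → step 2: x=0.013, v=0.522, θ₁=-0.099, ω₁=-0.774, θ₂=-0.146, ω₂=-0.161
apply F[2]=+10.000 → step 3: x=0.026, v=0.714, θ₁=-0.118, ω₁=-1.199, θ₂=-0.150, ω₂=-0.182
apply F[3]=+10.000 → step 4: x=0.042, v=0.909, θ₁=-0.147, ω₁=-1.647, θ₂=-0.154, ω₂=-0.191
apply F[4]=+10.000 → step 5: x=0.062, v=1.104, θ₁=-0.184, ω₁=-2.118, θ₂=-0.157, ω₂=-0.188
apply F[5]=-10.000 → step 6: x=0.083, v=0.972, θ₁=-0.225, ω₁=-1.952, θ₂=-0.161, ω₂=-0.162
apply F[6]=-10.000 → step 7: x=0.101, v=0.849, θ₁=-0.263, ω₁=-1.838, θ₂=-0.164, ω₂=-0.116
apply F[7]=-10.000 → step 8: x=0.117, v=0.734, θ₁=-0.299, ω₁=-1.772, θ₂=-0.165, ω₂=-0.050
apply F[8]=-10.000 → step 9: x=0.130, v=0.626, θ₁=-0.334, ω₁=-1.751, θ₂=-0.166, ω₂=0.036
apply F[9]=-10.000 → step 10: x=0.142, v=0.523, θ₁=-0.369, ω₁=-1.771, θ₂=-0.164, ω₂=0.140
apply F[10]=-10.000 → step 11: x=0.151, v=0.425, θ₁=-0.405, ω₁=-1.828, θ₂=-0.160, ω₂=0.261
apply F[11]=-10.000 → step 12: x=0.159, v=0.331, θ₁=-0.442, ω₁=-1.919, θ₂=-0.153, ω₂=0.398
apply F[12]=-10.000 → step 13: x=0.165, v=0.238, θ₁=-0.482, ω₁=-2.039, θ₂=-0.144, ω₂=0.550
apply F[13]=-10.000 → step 14: x=0.168, v=0.145, θ₁=-0.524, ω₁=-2.184, θ₂=-0.131, ω₂=0.713
apply F[14]=-10.000 → step 15: x=0.170, v=0.051, θ₁=-0.569, ω₁=-2.348, θ₂=-0.115, ω₂=0.885
apply F[15]=-10.000 → step 16: x=0.170, v=-0.045, θ₁=-0.618, ω₁=-2.524, θ₂=-0.096, ω₂=1.061
apply F[16]=-10.000 → step 17: x=0.169, v=-0.145, θ₁=-0.670, ω₁=-2.708, θ₂=-0.073, ω₂=1.237
apply F[17]=-10.000 → step 18: x=0.165, v=-0.251, θ₁=-0.726, ω₁=-2.893, θ₂=-0.046, ω₂=1.408
apply F[18]=-10.000 → step 19: x=0.158, v=-0.362, θ₁=-0.786, ω₁=-3.078, θ₂=-0.016, ω₂=1.572
apply F[19]=-10.000 → step 20: x=0.150, v=-0.479, θ₁=-0.850, ω₁=-3.259, θ₂=0.016, ω₂=1.724
apply F[20]=-10.000 → step 21: x=0.139, v=-0.603, θ₁=-0.917, ω₁=-3.437, θ₂=0.052, ω₂=1.862
Max |angle| over trajectory = 0.917 rad; bound = 0.970 → within bound.

Answer: yes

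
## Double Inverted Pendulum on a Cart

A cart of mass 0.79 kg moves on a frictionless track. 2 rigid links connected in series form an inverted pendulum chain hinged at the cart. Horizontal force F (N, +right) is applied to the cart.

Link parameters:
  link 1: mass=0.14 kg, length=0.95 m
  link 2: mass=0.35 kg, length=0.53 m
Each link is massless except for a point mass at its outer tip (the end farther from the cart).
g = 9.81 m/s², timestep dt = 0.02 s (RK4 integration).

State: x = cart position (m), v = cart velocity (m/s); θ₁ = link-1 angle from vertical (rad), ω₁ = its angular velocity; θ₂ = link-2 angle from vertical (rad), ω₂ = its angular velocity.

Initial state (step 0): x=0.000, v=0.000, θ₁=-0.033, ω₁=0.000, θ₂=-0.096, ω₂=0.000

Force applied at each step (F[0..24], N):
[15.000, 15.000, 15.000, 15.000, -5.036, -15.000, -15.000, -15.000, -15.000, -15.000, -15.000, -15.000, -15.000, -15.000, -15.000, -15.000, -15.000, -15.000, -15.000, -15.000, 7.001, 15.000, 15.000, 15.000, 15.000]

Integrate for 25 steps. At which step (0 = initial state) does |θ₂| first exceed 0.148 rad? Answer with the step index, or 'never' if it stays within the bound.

apply F[0]=+15.000 → step 1: x=0.004, v=0.384, θ₁=-0.037, ω₁=-0.381, θ₂=-0.097, ω₂=-0.074
apply F[1]=+15.000 → step 2: x=0.015, v=0.768, θ₁=-0.048, ω₁=-0.769, θ₂=-0.099, ω₂=-0.137
apply F[2]=+15.000 → step 3: x=0.035, v=1.153, θ₁=-0.068, ω₁=-1.168, θ₂=-0.102, ω₂=-0.181
apply F[3]=+15.000 → step 4: x=0.061, v=1.539, θ₁=-0.095, ω₁=-1.582, θ₂=-0.106, ω₂=-0.202
apply F[4]=-5.036 → step 5: x=0.091, v=1.423, θ₁=-0.126, ω₁=-1.484, θ₂=-0.110, ω₂=-0.199
apply F[5]=-15.000 → step 6: x=0.116, v=1.061, θ₁=-0.152, ω₁=-1.151, θ₂=-0.114, ω₂=-0.160
apply F[6]=-15.000 → step 7: x=0.134, v=0.705, θ₁=-0.172, ω₁=-0.843, θ₂=-0.116, ω₂=-0.088
apply F[7]=-15.000 → step 8: x=0.144, v=0.352, θ₁=-0.186, ω₁=-0.554, θ₂=-0.117, ω₂=0.013
apply F[8]=-15.000 → step 9: x=0.148, v=0.002, θ₁=-0.194, ω₁=-0.281, θ₂=-0.116, ω₂=0.136
apply F[9]=-15.000 → step 10: x=0.144, v=-0.347, θ₁=-0.197, ω₁=-0.016, θ₂=-0.111, ω₂=0.275
apply F[10]=-15.000 → step 11: x=0.134, v=-0.696, θ₁=-0.195, ω₁=0.246, θ₂=-0.104, ω₂=0.423
apply F[11]=-15.000 → step 12: x=0.116, v=-1.046, θ₁=-0.187, ω₁=0.509, θ₂=-0.094, ω₂=0.574
apply F[12]=-15.000 → step 13: x=0.092, v=-1.399, θ₁=-0.174, ω₁=0.778, θ₂=-0.082, ω₂=0.722
apply F[13]=-15.000 → step 14: x=0.060, v=-1.756, θ₁=-0.156, ω₁=1.060, θ₂=-0.066, ω₂=0.859
apply F[14]=-15.000 → step 15: x=0.022, v=-2.117, θ₁=-0.132, ω₁=1.360, θ₂=-0.047, ω₂=0.980
apply F[15]=-15.000 → step 16: x=-0.024, v=-2.483, θ₁=-0.102, ω₁=1.681, θ₂=-0.027, ω₂=1.076
apply F[16]=-15.000 → step 17: x=-0.078, v=-2.855, θ₁=-0.065, ω₁=2.027, θ₂=-0.004, ω₂=1.144
apply F[17]=-15.000 → step 18: x=-0.139, v=-3.232, θ₁=-0.020, ω₁=2.401, θ₂=0.019, ω₂=1.180
apply F[18]=-15.000 → step 19: x=-0.207, v=-3.612, θ₁=0.032, ω₁=2.798, θ₂=0.043, ω₂=1.191
apply F[19]=-15.000 → step 20: x=-0.283, v=-3.991, θ₁=0.092, ω₁=3.208, θ₂=0.066, ω₂=1.192
apply F[20]=+7.001 → step 21: x=-0.361, v=-3.815, θ₁=0.154, ω₁=3.052, θ₂=0.090, ω₂=1.186
apply F[21]=+15.000 → step 22: x=-0.434, v=-3.446, θ₁=0.212, ω₁=2.726, θ₂=0.114, ω₂=1.137
apply F[22]=+15.000 → step 23: x=-0.499, v=-3.086, θ₁=0.264, ω₁=2.446, θ₂=0.135, ω₂=1.035
apply F[23]=+15.000 → step 24: x=-0.557, v=-2.736, θ₁=0.310, ω₁=2.213, θ₂=0.155, ω₂=0.876
apply F[24]=+15.000 → step 25: x=-0.609, v=-2.395, θ₁=0.352, ω₁=2.024, θ₂=0.170, ω₂=0.662
|θ₂| = 0.155 > 0.148 first at step 24.

Answer: 24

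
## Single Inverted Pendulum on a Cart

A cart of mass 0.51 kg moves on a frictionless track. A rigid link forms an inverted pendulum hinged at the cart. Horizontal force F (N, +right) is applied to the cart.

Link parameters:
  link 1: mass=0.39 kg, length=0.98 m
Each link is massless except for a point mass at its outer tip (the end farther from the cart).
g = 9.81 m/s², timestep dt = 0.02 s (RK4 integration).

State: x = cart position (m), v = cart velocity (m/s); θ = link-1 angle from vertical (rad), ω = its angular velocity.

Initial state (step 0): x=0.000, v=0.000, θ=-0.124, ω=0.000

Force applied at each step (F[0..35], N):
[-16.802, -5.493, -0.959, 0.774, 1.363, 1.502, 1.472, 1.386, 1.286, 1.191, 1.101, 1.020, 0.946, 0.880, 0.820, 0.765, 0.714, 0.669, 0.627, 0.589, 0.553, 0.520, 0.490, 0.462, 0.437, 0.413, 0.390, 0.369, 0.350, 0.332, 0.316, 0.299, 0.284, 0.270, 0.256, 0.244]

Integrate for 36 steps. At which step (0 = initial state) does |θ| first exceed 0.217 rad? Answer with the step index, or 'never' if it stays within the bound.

Answer: never

Derivation:
apply F[0]=-16.802 → step 1: x=-0.006, v=-0.634, θ=-0.118, ω=0.618
apply F[1]=-5.493 → step 2: x=-0.021, v=-0.832, θ=-0.104, ω=0.796
apply F[2]=-0.959 → step 3: x=-0.038, v=-0.856, θ=-0.088, ω=0.801
apply F[3]=+0.774 → step 4: x=-0.055, v=-0.814, θ=-0.072, ω=0.743
apply F[4]=+1.363 → step 5: x=-0.070, v=-0.752, θ=-0.058, ω=0.667
apply F[5]=+1.502 → step 6: x=-0.085, v=-0.686, θ=-0.046, ω=0.589
apply F[6]=+1.472 → step 7: x=-0.098, v=-0.622, θ=-0.035, ω=0.516
apply F[7]=+1.386 → step 8: x=-0.110, v=-0.564, θ=-0.025, ω=0.450
apply F[8]=+1.286 → step 9: x=-0.120, v=-0.510, θ=-0.017, ω=0.392
apply F[9]=+1.191 → step 10: x=-0.130, v=-0.462, θ=-0.009, ω=0.340
apply F[10]=+1.101 → step 11: x=-0.139, v=-0.417, θ=-0.003, ω=0.293
apply F[11]=+1.020 → step 12: x=-0.147, v=-0.377, θ=0.003, ω=0.252
apply F[12]=+0.946 → step 13: x=-0.154, v=-0.341, θ=0.007, ω=0.216
apply F[13]=+0.880 → step 14: x=-0.160, v=-0.308, θ=0.011, ω=0.184
apply F[14]=+0.820 → step 15: x=-0.166, v=-0.278, θ=0.015, ω=0.156
apply F[15]=+0.765 → step 16: x=-0.172, v=-0.250, θ=0.018, ω=0.131
apply F[16]=+0.714 → step 17: x=-0.176, v=-0.225, θ=0.020, ω=0.109
apply F[17]=+0.669 → step 18: x=-0.181, v=-0.202, θ=0.022, ω=0.090
apply F[18]=+0.627 → step 19: x=-0.184, v=-0.181, θ=0.024, ω=0.073
apply F[19]=+0.589 → step 20: x=-0.188, v=-0.161, θ=0.025, ω=0.058
apply F[20]=+0.553 → step 21: x=-0.191, v=-0.143, θ=0.026, ω=0.045
apply F[21]=+0.520 → step 22: x=-0.194, v=-0.127, θ=0.027, ω=0.033
apply F[22]=+0.490 → step 23: x=-0.196, v=-0.112, θ=0.027, ω=0.023
apply F[23]=+0.462 → step 24: x=-0.198, v=-0.098, θ=0.028, ω=0.014
apply F[24]=+0.437 → step 25: x=-0.200, v=-0.085, θ=0.028, ω=0.007
apply F[25]=+0.413 → step 26: x=-0.201, v=-0.073, θ=0.028, ω=0.000
apply F[26]=+0.390 → step 27: x=-0.203, v=-0.062, θ=0.028, ω=-0.006
apply F[27]=+0.369 → step 28: x=-0.204, v=-0.051, θ=0.028, ω=-0.011
apply F[28]=+0.350 → step 29: x=-0.205, v=-0.042, θ=0.027, ω=-0.015
apply F[29]=+0.332 → step 30: x=-0.206, v=-0.033, θ=0.027, ω=-0.019
apply F[30]=+0.316 → step 31: x=-0.206, v=-0.025, θ=0.027, ω=-0.022
apply F[31]=+0.299 → step 32: x=-0.207, v=-0.017, θ=0.026, ω=-0.024
apply F[32]=+0.284 → step 33: x=-0.207, v=-0.010, θ=0.026, ω=-0.026
apply F[33]=+0.270 → step 34: x=-0.207, v=-0.003, θ=0.025, ω=-0.028
apply F[34]=+0.256 → step 35: x=-0.207, v=0.004, θ=0.025, ω=-0.030
apply F[35]=+0.244 → step 36: x=-0.207, v=0.009, θ=0.024, ω=-0.031
max |θ| = 0.124 ≤ 0.217 over all 37 states.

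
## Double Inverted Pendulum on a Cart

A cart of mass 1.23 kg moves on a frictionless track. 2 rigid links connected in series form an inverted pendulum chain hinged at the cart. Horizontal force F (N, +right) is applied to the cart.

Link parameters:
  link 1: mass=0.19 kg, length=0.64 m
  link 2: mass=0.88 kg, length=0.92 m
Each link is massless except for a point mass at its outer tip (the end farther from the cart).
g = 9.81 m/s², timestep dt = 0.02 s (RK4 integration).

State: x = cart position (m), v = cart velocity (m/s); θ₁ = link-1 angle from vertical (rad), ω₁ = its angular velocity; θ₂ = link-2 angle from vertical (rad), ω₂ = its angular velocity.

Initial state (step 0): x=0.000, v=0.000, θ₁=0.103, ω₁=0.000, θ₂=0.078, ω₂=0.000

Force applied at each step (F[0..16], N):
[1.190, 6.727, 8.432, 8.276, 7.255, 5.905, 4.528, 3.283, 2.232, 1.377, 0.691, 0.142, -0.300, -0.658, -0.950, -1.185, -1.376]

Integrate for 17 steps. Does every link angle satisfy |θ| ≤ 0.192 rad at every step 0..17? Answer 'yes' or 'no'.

apply F[0]=+1.190 → step 1: x=0.000, v=0.002, θ₁=0.104, ω₁=0.064, θ₂=0.078, ω₂=-0.030
apply F[1]=+6.727 → step 2: x=0.001, v=0.093, θ₁=0.104, ω₁=-0.006, θ₂=0.077, ω₂=-0.064
apply F[2]=+8.432 → step 3: x=0.004, v=0.211, θ₁=0.103, ω₁=-0.117, θ₂=0.075, ω₂=-0.099
apply F[3]=+8.276 → step 4: x=0.009, v=0.328, θ₁=0.100, ω₁=-0.226, θ₂=0.073, ω₂=-0.133
apply F[4]=+7.255 → step 5: x=0.017, v=0.429, θ₁=0.094, ω₁=-0.315, θ₂=0.070, ω₂=-0.165
apply F[5]=+5.905 → step 6: x=0.026, v=0.509, θ₁=0.087, ω₁=-0.379, θ₂=0.066, ω₂=-0.193
apply F[6]=+4.528 → step 7: x=0.037, v=0.568, θ₁=0.079, ω₁=-0.419, θ₂=0.062, ω₂=-0.216
apply F[7]=+3.283 → step 8: x=0.049, v=0.609, θ₁=0.071, ω₁=-0.438, θ₂=0.058, ω₂=-0.234
apply F[8]=+2.232 → step 9: x=0.061, v=0.634, θ₁=0.062, ω₁=-0.441, θ₂=0.053, ω₂=-0.247
apply F[9]=+1.377 → step 10: x=0.074, v=0.647, θ₁=0.053, ω₁=-0.433, θ₂=0.048, ω₂=-0.256
apply F[10]=+0.691 → step 11: x=0.087, v=0.650, θ₁=0.045, ω₁=-0.418, θ₂=0.043, ω₂=-0.260
apply F[11]=+0.142 → step 12: x=0.100, v=0.645, θ₁=0.037, ω₁=-0.397, θ₂=0.037, ω₂=-0.261
apply F[12]=-0.300 → step 13: x=0.113, v=0.635, θ₁=0.029, ω₁=-0.374, θ₂=0.032, ω₂=-0.259
apply F[13]=-0.658 → step 14: x=0.125, v=0.620, θ₁=0.022, ω₁=-0.349, θ₂=0.027, ω₂=-0.253
apply F[14]=-0.950 → step 15: x=0.138, v=0.601, θ₁=0.015, ω₁=-0.323, θ₂=0.022, ω₂=-0.246
apply F[15]=-1.185 → step 16: x=0.149, v=0.580, θ₁=0.009, ω₁=-0.298, θ₂=0.017, ω₂=-0.237
apply F[16]=-1.376 → step 17: x=0.161, v=0.557, θ₁=0.003, ω₁=-0.272, θ₂=0.013, ω₂=-0.226
Max |angle| over trajectory = 0.104 rad; bound = 0.192 → within bound.

Answer: yes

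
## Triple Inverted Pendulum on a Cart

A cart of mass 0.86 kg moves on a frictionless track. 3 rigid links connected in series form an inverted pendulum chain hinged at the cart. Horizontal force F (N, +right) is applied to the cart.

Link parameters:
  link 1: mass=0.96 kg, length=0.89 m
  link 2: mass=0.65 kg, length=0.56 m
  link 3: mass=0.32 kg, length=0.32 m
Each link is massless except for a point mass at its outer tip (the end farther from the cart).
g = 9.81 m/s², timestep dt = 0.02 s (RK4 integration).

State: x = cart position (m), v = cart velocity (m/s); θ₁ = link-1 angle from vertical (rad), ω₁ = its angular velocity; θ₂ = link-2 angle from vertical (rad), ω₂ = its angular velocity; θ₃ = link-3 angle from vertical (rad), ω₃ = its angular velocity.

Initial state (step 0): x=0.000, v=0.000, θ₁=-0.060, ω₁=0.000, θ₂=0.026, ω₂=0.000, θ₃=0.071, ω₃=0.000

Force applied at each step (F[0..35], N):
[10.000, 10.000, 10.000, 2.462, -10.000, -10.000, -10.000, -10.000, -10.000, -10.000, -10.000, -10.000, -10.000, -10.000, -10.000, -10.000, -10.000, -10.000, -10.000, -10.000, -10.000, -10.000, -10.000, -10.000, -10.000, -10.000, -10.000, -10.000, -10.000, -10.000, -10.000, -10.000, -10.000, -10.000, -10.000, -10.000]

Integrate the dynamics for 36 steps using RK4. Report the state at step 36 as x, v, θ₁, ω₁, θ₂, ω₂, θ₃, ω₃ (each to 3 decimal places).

Answer: x=-1.092, v=-4.596, θ₁=0.520, ω₁=5.303, θ₂=2.267, ω₂=3.374, θ₃=1.094, ω₃=7.306

Derivation:
apply F[0]=+10.000 → step 1: x=0.003, v=0.257, θ₁=-0.063, ω₁=-0.319, θ₂=0.026, ω₂=0.049, θ₃=0.071, ω₃=0.037
apply F[1]=+10.000 → step 2: x=0.010, v=0.516, θ₁=-0.073, ω₁=-0.642, θ₂=0.028, ω₂=0.100, θ₃=0.072, ω₃=0.073
apply F[2]=+10.000 → step 3: x=0.023, v=0.777, θ₁=-0.089, ω₁=-0.973, θ₂=0.031, ω₂=0.157, θ₃=0.074, ω₃=0.106
apply F[3]=+2.462 → step 4: x=0.040, v=0.871, θ₁=-0.110, ω₁=-1.123, θ₂=0.034, ω₂=0.228, θ₃=0.077, ω₃=0.138
apply F[4]=-10.000 → step 5: x=0.055, v=0.690, θ₁=-0.131, ω₁=-0.981, θ₂=0.040, ω₂=0.329, θ₃=0.080, ω₃=0.175
apply F[5]=-10.000 → step 6: x=0.067, v=0.518, θ₁=-0.149, ω₁=-0.861, θ₂=0.048, ω₂=0.451, θ₃=0.084, ω₃=0.209
apply F[6]=-10.000 → step 7: x=0.076, v=0.355, θ₁=-0.165, ω₁=-0.760, θ₂=0.058, ω₂=0.593, θ₃=0.088, ω₃=0.238
apply F[7]=-10.000 → step 8: x=0.082, v=0.199, θ₁=-0.180, ω₁=-0.676, θ₂=0.072, ω₂=0.755, θ₃=0.093, ω₃=0.261
apply F[8]=-10.000 → step 9: x=0.084, v=0.048, θ₁=-0.193, ω₁=-0.605, θ₂=0.088, ω₂=0.937, θ₃=0.099, ω₃=0.275
apply F[9]=-10.000 → step 10: x=0.084, v=-0.099, θ₁=-0.204, ω₁=-0.545, θ₂=0.109, ω₂=1.140, θ₃=0.104, ω₃=0.278
apply F[10]=-10.000 → step 11: x=0.080, v=-0.244, θ₁=-0.214, ω₁=-0.495, θ₂=0.134, ω₂=1.361, θ₃=0.110, ω₃=0.266
apply F[11]=-10.000 → step 12: x=0.074, v=-0.387, θ₁=-0.224, ω₁=-0.450, θ₂=0.164, ω₂=1.603, θ₃=0.115, ω₃=0.240
apply F[12]=-10.000 → step 13: x=0.065, v=-0.530, θ₁=-0.232, ω₁=-0.409, θ₂=0.198, ω₂=1.862, θ₃=0.119, ω₃=0.197
apply F[13]=-10.000 → step 14: x=0.053, v=-0.674, θ₁=-0.240, ω₁=-0.367, θ₂=0.238, ω₂=2.139, θ₃=0.122, ω₃=0.139
apply F[14]=-10.000 → step 15: x=0.038, v=-0.820, θ₁=-0.247, ω₁=-0.322, θ₂=0.284, ω₂=2.429, θ₃=0.125, ω₃=0.069
apply F[15]=-10.000 → step 16: x=0.020, v=-0.969, θ₁=-0.253, ω₁=-0.268, θ₂=0.336, ω₂=2.729, θ₃=0.125, ω₃=-0.007
apply F[16]=-10.000 → step 17: x=-0.001, v=-1.122, θ₁=-0.258, ω₁=-0.202, θ₂=0.393, ω₂=3.036, θ₃=0.124, ω₃=-0.081
apply F[17]=-10.000 → step 18: x=-0.025, v=-1.279, θ₁=-0.261, ω₁=-0.119, θ₂=0.457, ω₂=3.344, θ₃=0.122, ω₃=-0.142
apply F[18]=-10.000 → step 19: x=-0.052, v=-1.440, θ₁=-0.262, ω₁=-0.017, θ₂=0.527, ω₂=3.651, θ₃=0.119, ω₃=-0.176
apply F[19]=-10.000 → step 20: x=-0.083, v=-1.606, θ₁=-0.262, ω₁=0.108, θ₂=0.603, ω₂=3.953, θ₃=0.115, ω₃=-0.170
apply F[20]=-10.000 → step 21: x=-0.117, v=-1.776, θ₁=-0.258, ω₁=0.259, θ₂=0.685, ω₂=4.247, θ₃=0.112, ω₃=-0.109
apply F[21]=-10.000 → step 22: x=-0.154, v=-1.951, θ₁=-0.251, ω₁=0.438, θ₂=0.773, ω₂=4.533, θ₃=0.111, ω₃=0.018
apply F[22]=-10.000 → step 23: x=-0.195, v=-2.131, θ₁=-0.240, ω₁=0.647, θ₂=0.866, ω₂=4.810, θ₃=0.114, ω₃=0.222
apply F[23]=-10.000 → step 24: x=-0.239, v=-2.315, θ₁=-0.225, ω₁=0.887, θ₂=0.965, ω₂=5.075, θ₃=0.121, ω₃=0.514
apply F[24]=-10.000 → step 25: x=-0.287, v=-2.505, θ₁=-0.204, ω₁=1.163, θ₂=1.069, ω₂=5.328, θ₃=0.135, ω₃=0.898
apply F[25]=-10.000 → step 26: x=-0.339, v=-2.702, θ₁=-0.178, ω₁=1.474, θ₂=1.178, ω₂=5.563, θ₃=0.157, ω₃=1.378
apply F[26]=-10.000 → step 27: x=-0.395, v=-2.907, θ₁=-0.145, ω₁=1.823, θ₂=1.292, ω₂=5.772, θ₃=0.190, ω₃=1.952
apply F[27]=-10.000 → step 28: x=-0.456, v=-3.120, θ₁=-0.105, ω₁=2.209, θ₂=1.409, ω₂=5.940, θ₃=0.236, ω₃=2.611
apply F[28]=-10.000 → step 29: x=-0.520, v=-3.343, θ₁=-0.057, ω₁=2.631, θ₂=1.529, ω₂=6.049, θ₃=0.295, ω₃=3.339
apply F[29]=-10.000 → step 30: x=-0.590, v=-3.573, θ₁=0.000, ω₁=3.079, θ₂=1.650, ω₂=6.072, θ₃=0.370, ω₃=4.105
apply F[30]=-10.000 → step 31: x=-0.663, v=-3.806, θ₁=0.067, ω₁=3.539, θ₂=1.771, ω₂=5.980, θ₃=0.460, ω₃=4.871
apply F[31]=-10.000 → step 32: x=-0.742, v=-4.031, θ₁=0.142, ω₁=3.992, θ₂=1.888, ω₂=5.747, θ₃=0.564, ω₃=5.588
apply F[32]=-10.000 → step 33: x=-0.824, v=-4.236, θ₁=0.226, ω₁=4.412, θ₂=2.000, ω₂=5.358, θ₃=0.682, ω₃=6.209
apply F[33]=-10.000 → step 34: x=-0.911, v=-4.405, θ₁=0.318, ω₁=4.776, θ₂=2.102, ω₂=4.815, θ₃=0.812, ω₃=6.703
apply F[34]=-10.000 → step 35: x=-1.000, v=-4.527, θ₁=0.417, ω₁=5.072, θ₂=2.191, ω₂=4.142, θ₃=0.950, ω₃=7.062
apply F[35]=-10.000 → step 36: x=-1.092, v=-4.596, θ₁=0.520, ω₁=5.303, θ₂=2.267, ω₂=3.374, θ₃=1.094, ω₃=7.306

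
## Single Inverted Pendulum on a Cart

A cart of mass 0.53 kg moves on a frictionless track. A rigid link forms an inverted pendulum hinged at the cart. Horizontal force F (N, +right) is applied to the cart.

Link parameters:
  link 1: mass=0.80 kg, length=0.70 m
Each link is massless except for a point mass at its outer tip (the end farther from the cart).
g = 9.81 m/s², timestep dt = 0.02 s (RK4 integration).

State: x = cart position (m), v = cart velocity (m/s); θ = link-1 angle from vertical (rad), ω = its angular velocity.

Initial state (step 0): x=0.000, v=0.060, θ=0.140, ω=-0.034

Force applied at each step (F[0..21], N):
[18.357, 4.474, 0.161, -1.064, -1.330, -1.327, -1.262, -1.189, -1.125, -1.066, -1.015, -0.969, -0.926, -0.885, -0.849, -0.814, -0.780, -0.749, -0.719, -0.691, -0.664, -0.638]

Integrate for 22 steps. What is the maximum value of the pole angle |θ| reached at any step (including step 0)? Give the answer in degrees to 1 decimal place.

apply F[0]=+18.357 → step 1: x=0.008, v=0.696, θ=0.131, ω=-0.895
apply F[1]=+4.474 → step 2: x=0.023, v=0.828, θ=0.111, ω=-1.050
apply F[2]=+0.161 → step 3: x=0.039, v=0.807, θ=0.091, ω=-0.991
apply F[3]=-1.064 → step 4: x=0.055, v=0.745, θ=0.072, ω=-0.880
apply F[4]=-1.330 → step 5: x=0.069, v=0.678, θ=0.056, ω=-0.766
apply F[5]=-1.327 → step 6: x=0.082, v=0.614, θ=0.042, ω=-0.662
apply F[6]=-1.262 → step 7: x=0.093, v=0.556, θ=0.029, ω=-0.569
apply F[7]=-1.189 → step 8: x=0.104, v=0.505, θ=0.019, ω=-0.489
apply F[8]=-1.125 → step 9: x=0.114, v=0.458, θ=0.010, ω=-0.418
apply F[9]=-1.066 → step 10: x=0.122, v=0.416, θ=0.002, ω=-0.357
apply F[10]=-1.015 → step 11: x=0.130, v=0.378, θ=-0.005, ω=-0.303
apply F[11]=-0.969 → step 12: x=0.138, v=0.344, θ=-0.010, ω=-0.257
apply F[12]=-0.926 → step 13: x=0.144, v=0.313, θ=-0.015, ω=-0.216
apply F[13]=-0.885 → step 14: x=0.150, v=0.285, θ=-0.019, ω=-0.180
apply F[14]=-0.849 → step 15: x=0.156, v=0.259, θ=-0.022, ω=-0.149
apply F[15]=-0.814 → step 16: x=0.160, v=0.235, θ=-0.025, ω=-0.122
apply F[16]=-0.780 → step 17: x=0.165, v=0.213, θ=-0.027, ω=-0.098
apply F[17]=-0.749 → step 18: x=0.169, v=0.193, θ=-0.029, ω=-0.077
apply F[18]=-0.719 → step 19: x=0.173, v=0.175, θ=-0.030, ω=-0.060
apply F[19]=-0.691 → step 20: x=0.176, v=0.158, θ=-0.031, ω=-0.044
apply F[20]=-0.664 → step 21: x=0.179, v=0.142, θ=-0.032, ω=-0.031
apply F[21]=-0.638 → step 22: x=0.182, v=0.128, θ=-0.033, ω=-0.019
Max |angle| over trajectory = 0.140 rad = 8.0°.

Answer: 8.0°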